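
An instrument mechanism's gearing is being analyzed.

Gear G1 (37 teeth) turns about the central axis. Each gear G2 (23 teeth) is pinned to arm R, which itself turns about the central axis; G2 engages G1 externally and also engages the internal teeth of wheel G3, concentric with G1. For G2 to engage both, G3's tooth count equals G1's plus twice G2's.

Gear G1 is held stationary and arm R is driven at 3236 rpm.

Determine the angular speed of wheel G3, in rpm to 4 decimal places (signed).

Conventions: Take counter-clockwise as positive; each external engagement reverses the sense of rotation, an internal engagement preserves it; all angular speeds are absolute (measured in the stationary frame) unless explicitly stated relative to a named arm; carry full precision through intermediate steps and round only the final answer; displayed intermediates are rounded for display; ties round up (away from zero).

+4678.5542 rpm

topology: planetary set — G1 37T / G2 23T / G3 83T, arm = carrier (Willis)
normalise by the input: solve with ω_arm = 1, then scale by 3236 rpm
ring teeth: 37 + 2·23 = 83
37(ω_sun−ω_arm) = −83(ω_ring−ω_arm),  ω_sun = 0, ω_arm = 1
ω_ring = 1 − (37/83)(0−1) = 120/83
scale: ω_ring = 120/83 × 3236 rpm = +4678.5542 rpm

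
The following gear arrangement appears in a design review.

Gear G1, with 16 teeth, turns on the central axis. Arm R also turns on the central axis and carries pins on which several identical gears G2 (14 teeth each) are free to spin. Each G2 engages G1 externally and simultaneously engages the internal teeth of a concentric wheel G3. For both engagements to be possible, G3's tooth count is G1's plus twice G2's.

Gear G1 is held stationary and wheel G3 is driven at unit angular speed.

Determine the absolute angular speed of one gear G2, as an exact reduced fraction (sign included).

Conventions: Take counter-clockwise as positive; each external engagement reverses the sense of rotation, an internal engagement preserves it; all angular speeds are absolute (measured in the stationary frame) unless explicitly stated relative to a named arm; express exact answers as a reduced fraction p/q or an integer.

11/7

class = planetary set [G3 = 16+2·14 = 44; Willis about the carrier]
ring teeth: 16 + 2·14 = 44
16(ω_sun−ω_arm) = −44(ω_ring−ω_arm),  ω_sun = 0, ω_ring = 1
16(0−ω_arm) = −44(1−ω_arm)  ⇒  60·ω_arm = 44  ⇒  ω_arm = 11/15
sun–planet mesh: 16·(0−11/15) = −14·(ω_p−ω_arm)  ⇒  ω_p−ω_arm = 88/105
ω_p = 11/15 + 88/105 = 11/7
exact speed ratio = 11/7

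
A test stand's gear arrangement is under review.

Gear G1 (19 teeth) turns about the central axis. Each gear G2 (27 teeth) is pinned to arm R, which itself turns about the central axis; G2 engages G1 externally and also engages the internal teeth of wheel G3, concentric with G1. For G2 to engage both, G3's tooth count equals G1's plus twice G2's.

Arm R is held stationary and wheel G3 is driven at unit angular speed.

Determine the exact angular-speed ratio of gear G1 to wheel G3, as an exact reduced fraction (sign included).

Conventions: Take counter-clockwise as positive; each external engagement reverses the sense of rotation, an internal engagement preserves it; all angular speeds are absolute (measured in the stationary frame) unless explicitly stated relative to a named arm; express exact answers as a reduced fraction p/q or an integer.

-73/19

planetary set (19T centre, 27T on arm, 73T internal) — Willis relation
ring teeth: 19 + 2·27 = 73
19(ω_sun−ω_arm) = −73(ω_ring−ω_arm),  ω_arm = 0, ω_ring = 1
ω_sun = 0 − (73/19)(1−0) = -73/19
ω_out/ω_in = -73/19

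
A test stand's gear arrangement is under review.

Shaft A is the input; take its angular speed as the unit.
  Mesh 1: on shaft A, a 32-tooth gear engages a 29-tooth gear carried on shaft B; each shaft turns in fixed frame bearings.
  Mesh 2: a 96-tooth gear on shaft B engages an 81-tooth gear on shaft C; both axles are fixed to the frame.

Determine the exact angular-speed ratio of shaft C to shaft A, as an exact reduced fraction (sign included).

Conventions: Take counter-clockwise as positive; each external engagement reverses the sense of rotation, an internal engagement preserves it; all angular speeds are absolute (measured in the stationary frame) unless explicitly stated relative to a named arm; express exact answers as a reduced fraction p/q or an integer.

1024/783

class = fixed-axis compound train [2 meshes; 2 ratios multiply, 2 sense flips]
mesh 1 [32T→29T]: running ratio 32/29, sense −
mesh 2 [96T→81T]: running ratio 1024/783, sense +
ω_out/ω_in = 1024/783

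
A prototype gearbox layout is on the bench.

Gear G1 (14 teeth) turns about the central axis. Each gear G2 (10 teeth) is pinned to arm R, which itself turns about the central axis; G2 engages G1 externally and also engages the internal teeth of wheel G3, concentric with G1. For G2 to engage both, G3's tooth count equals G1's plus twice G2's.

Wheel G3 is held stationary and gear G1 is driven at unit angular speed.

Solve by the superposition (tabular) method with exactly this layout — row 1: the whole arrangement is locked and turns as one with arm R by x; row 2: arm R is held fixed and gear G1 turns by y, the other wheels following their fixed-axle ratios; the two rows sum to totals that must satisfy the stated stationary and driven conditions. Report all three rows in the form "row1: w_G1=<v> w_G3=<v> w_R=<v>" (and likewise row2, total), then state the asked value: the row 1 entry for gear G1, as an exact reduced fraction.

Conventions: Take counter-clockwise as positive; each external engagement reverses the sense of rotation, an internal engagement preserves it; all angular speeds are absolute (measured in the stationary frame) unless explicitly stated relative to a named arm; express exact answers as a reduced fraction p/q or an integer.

topology: planetary set — G1 14T / G2 10T / G3 34T, arm = carrier (Willis)
row 1 (train locked, turned with arm): all members turn x
row 2: sun turns y, ring = −(14/34)·y, arm 0
boundary: total ω_ring = x − (14/34)·y = 0 and total ω_sun = x + y = 1  ⇒  y = 17/24, x = 7/24
row 2 ring = −(14/34)·17/24 = -7/24
totals (row 1 + row 2): sun 7/24 + 17/24 = 1, ring 7/24 + (-7/24) = 0, arm 7/24 + 0 = 7/24
asked cell (row1, sun) = 7/24

row1: w_G1=7/24 w_G3=7/24 w_R=7/24
row2: w_G1=17/24 w_G3=-7/24 w_R=0
total: w_G1=1 w_G3=0 w_R=7/24
asked value: 7/24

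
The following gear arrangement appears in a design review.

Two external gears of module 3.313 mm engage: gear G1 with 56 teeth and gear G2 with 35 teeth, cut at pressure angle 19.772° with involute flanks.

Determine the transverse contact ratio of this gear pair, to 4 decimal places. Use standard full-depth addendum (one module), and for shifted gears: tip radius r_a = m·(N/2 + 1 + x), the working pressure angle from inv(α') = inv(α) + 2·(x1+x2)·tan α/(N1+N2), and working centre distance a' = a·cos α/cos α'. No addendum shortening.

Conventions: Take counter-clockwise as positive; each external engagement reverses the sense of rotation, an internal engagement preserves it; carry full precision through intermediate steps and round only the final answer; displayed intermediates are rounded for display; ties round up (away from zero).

topology: single-mesh involute geometry — m = 3.313, 56T/35T pair
base radii: r_b1 = 87.295209, r_b2 = 54.559506
tip radii: r_a1 = 96.077000, r_a2 = 61.290500
no profile shift: α' = α, a' = a
action lengths: √(r_a1²−r_b1²) = 40.128997, √(r_a2²−r_b2²) = 27.924644
base pitch p_b = π·m·cos α = 9.794500
CR = (40.128997 + 27.924644 − 150.741500·sin 19.77200°)/9.794500 = 1.741906
contact ratio ≈ 1.7419

1.7419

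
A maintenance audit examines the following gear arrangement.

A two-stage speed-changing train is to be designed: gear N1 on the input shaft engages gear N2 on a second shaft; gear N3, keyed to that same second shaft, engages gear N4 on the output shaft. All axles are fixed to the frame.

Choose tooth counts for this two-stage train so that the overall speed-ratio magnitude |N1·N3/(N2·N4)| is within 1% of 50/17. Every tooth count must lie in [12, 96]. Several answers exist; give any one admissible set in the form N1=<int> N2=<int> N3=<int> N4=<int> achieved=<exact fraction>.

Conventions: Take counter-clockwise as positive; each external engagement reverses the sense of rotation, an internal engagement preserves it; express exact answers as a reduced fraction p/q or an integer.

N1=12 N2=17 N3=50 N4=12 achieved=50/17

topology: fixed-axis compound train — 2 stages, target 50/17
target = 50/17 in lowest terms: an exact hit needs N1·N3 = k·50 and N2·N4 = k·17 for one integer k, every count in [12, 96]; additionally prefer no 1:1 stage (N1 ≠ N2, N3 ≠ N4)
k = 1…11: no 1:1-free in-range split of k·50 and k·17 into factor pairs; take k = 12
k = 12: N1·N3 = 600 = 12·50, N2·N4 = 204 = 17·12
achieved = 12·50/(17·12) = 50/17; |achieved − target| = 0 ≤ 1/34 ✓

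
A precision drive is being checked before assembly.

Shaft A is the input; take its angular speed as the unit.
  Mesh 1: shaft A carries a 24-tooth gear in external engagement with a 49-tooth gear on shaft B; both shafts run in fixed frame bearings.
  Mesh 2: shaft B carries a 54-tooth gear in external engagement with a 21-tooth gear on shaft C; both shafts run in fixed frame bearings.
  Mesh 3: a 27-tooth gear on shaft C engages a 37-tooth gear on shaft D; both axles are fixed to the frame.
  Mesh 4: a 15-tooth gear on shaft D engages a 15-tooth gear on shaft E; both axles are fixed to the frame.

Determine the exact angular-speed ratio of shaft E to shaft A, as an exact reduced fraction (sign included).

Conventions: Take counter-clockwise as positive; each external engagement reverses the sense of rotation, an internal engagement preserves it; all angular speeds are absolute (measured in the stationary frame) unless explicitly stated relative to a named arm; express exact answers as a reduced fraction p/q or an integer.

class = fixed-axis compound train [4 meshes; 4 ratios multiply, 4 sense flips]
mesh 1 [24T→49T]: running ratio 24/49, sense −
mesh 2 [54T→21T]: running ratio 432/343, sense +
mesh 3 [27T→37T]: running ratio 11664/12691, sense −
mesh 4 [15T→15T]: running ratio 11664/12691, sense +
ω_out/ω_in = 11664/12691

11664/12691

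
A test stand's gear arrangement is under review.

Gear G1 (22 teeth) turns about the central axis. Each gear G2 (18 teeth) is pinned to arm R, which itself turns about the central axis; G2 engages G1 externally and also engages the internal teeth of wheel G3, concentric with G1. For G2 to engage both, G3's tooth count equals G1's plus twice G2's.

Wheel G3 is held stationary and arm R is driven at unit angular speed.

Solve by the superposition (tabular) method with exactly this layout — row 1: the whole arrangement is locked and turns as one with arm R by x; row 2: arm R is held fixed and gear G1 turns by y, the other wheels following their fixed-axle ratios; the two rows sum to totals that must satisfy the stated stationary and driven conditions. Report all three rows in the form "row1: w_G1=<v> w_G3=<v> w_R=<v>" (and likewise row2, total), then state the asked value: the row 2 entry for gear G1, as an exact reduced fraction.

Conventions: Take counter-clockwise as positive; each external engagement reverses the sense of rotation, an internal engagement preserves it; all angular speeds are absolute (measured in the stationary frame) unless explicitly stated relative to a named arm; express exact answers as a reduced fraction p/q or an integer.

recognized (axles ride arm R): planetary set, 22/18/58 teeth
row 1 (train locked, turned with arm): all members turn x
row 2 — arm fixed, fixed-axis ratios: sun y, ring −(22/58)·y, arm 0
boundary: total ω_ring = x − (22/58)·y = 0 and total ω_arm = x = 1  ⇒  y = 29/11, x = 1
row 2 ring = −(22/58)·29/11 = -1
totals (row 1 + row 2): sun 1 + 29/11 = 40/11, ring 1 + (-1) = 0, arm 1 + 0 = 1
asked cell (row2, sun) = 29/11

row1: w_G1=1 w_G3=1 w_R=1
row2: w_G1=29/11 w_G3=-1 w_R=0
total: w_G1=40/11 w_G3=0 w_R=1
asked value: 29/11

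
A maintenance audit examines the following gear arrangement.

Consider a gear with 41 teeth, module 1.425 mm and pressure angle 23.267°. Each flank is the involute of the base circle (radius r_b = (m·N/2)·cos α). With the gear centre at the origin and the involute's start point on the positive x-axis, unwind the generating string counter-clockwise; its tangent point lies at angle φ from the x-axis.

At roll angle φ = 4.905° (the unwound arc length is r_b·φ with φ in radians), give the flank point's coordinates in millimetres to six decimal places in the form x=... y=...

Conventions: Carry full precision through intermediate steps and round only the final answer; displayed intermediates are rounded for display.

x=26.934926 y=0.005608

class = single-mesh tooth geometry [base-circle involute, m = 1.425, 41T]
pitch radius r_p = m·N/2 = 1.425·41/2 = 29.212500
base radius r_b = r_p·cos α = 29.212500·cos 23.267° = 26.836766
roll angle φ = 4.905° = 0.08560840 rad
x = r_b·(cos φ + φ·sin φ) = 26.934926
y = r_b·(sin φ − φ·cos φ) = 0.005608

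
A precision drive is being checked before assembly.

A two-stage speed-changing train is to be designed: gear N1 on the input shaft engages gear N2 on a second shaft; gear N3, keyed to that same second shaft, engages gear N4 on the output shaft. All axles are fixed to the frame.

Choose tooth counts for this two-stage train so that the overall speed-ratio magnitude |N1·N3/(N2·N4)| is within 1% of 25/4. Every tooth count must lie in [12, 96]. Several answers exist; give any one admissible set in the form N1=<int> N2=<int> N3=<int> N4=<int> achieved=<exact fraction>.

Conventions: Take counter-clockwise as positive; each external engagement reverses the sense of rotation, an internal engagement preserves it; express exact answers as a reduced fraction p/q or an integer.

N1=15 N2=12 N3=60 N4=12 achieved=25/4

2-stage fixed-axis compound train for ratio 25/4
target = 25/4 in lowest terms: an exact hit needs N1·N3 = k·25 and N2·N4 = k·4 for one integer k, every count in [12, 96]; additionally prefer no 1:1 stage (N1 ≠ N2, N3 ≠ N4)
k = 1…35: no 1:1-free in-range split of k·25 and k·4 into factor pairs; take k = 36
k = 36: N1·N3 = 900 = 15·60, N2·N4 = 144 = 12·12
achieved = 15·60/(12·12) = 25/4; |achieved − target| = 0 ≤ 1/16 ✓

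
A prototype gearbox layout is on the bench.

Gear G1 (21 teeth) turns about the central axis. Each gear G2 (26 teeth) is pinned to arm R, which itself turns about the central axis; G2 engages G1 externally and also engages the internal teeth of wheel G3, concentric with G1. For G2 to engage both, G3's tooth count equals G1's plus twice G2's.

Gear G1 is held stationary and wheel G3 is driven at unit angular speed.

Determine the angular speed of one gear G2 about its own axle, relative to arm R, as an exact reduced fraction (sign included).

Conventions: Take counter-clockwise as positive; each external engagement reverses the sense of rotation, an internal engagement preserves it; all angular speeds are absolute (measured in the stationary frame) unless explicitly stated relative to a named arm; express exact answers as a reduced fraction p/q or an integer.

1533/2444

topology: planetary set — G1 21T / G2 26T / G3 73T, arm = carrier (Willis)
ring teeth: 21 + 2·26 = 73
21(ω_sun−ω_arm) = −73(ω_ring−ω_arm),  ω_sun = 0, ω_ring = 1
21(0−ω_arm) = −73(1−ω_arm)  ⇒  94·ω_arm = 73  ⇒  ω_arm = 73/94
sun–planet mesh: 21·(0−73/94) = −26·(ω_p−ω_arm)  ⇒  ω_p−ω_arm = 1533/2444
exact speed ratio = 1533/2444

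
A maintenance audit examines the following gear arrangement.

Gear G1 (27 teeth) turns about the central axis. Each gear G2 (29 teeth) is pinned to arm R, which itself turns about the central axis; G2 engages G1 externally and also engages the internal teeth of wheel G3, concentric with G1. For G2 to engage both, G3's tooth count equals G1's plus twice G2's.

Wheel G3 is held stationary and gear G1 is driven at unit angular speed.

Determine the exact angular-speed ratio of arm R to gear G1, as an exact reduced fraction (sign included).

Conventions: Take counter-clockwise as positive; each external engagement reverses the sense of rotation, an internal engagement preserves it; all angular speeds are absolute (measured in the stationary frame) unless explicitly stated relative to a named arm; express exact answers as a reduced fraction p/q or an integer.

27/112

recognized (axles ride arm R): planetary set, 27/29/85 teeth
ring teeth: 27 + 2·29 = 85
27(ω_sun−ω_arm) = −85(ω_ring−ω_arm),  ω_ring = 0, ω_sun = 1
27(1−ω_arm) = −85(0−ω_arm)  ⇒  112·ω_arm = 27  ⇒  ω_arm = 27/112
ω_out/ω_in = 27/112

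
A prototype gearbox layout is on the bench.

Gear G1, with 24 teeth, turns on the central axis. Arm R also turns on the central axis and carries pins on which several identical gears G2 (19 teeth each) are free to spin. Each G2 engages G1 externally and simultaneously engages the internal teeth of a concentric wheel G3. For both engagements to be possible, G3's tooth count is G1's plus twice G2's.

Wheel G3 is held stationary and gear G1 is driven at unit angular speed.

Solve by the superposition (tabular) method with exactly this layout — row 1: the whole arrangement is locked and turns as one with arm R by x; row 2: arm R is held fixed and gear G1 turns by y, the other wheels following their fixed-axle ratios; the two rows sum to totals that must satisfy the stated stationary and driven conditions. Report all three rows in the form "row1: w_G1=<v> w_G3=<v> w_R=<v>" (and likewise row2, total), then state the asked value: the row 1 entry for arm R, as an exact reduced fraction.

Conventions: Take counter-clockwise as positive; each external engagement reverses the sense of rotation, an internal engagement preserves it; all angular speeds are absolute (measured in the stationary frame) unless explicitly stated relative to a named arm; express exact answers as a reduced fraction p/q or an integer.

row1: w_G1=12/43 w_G3=12/43 w_R=12/43
row2: w_G1=31/43 w_G3=-12/43 w_R=0
total: w_G1=1 w_G3=0 w_R=12/43
asked value: 12/43

recognized (axles ride arm R): planetary set, 24/19/62 teeth
superposition row 1 [locked train]: every member turns x
superposition row 2 [arm held]: sun y, ring −(24/62)·y, arm 0
boundary: total ω_ring = x − (24/62)·y = 0 and total ω_sun = x + y = 1  ⇒  y = 31/43, x = 12/43
row 2 ring = −(24/62)·31/43 = -12/43
totals (row 1 + row 2): sun 12/43 + 31/43 = 1, ring 12/43 + (-12/43) = 0, arm 12/43 + 0 = 12/43
asked cell (row1, arm) = 12/43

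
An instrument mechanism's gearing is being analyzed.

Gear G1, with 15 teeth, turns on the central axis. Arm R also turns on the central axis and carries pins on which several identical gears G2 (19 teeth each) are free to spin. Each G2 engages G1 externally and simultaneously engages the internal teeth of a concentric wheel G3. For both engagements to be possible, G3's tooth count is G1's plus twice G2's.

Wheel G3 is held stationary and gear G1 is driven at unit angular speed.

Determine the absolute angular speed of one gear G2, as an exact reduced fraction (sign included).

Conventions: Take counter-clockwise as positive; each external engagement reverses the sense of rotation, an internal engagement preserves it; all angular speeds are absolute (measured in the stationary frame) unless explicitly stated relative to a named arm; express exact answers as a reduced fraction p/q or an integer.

class = planetary set [G3 = 15+2·19 = 53; Willis about the carrier]
ring teeth: 15 + 2·19 = 53
15(ω_sun−ω_arm) = −53(ω_ring−ω_arm),  ω_ring = 0, ω_sun = 1
15(1−ω_arm) = −53(0−ω_arm)  ⇒  68·ω_arm = 15  ⇒  ω_arm = 15/68
sun–planet mesh: 15·(1−15/68) = −19·(ω_p−ω_arm)  ⇒  ω_p−ω_arm = -795/1292
ω_p = 15/68 − 795/1292 = -15/38
exact speed ratio = -15/38

-15/38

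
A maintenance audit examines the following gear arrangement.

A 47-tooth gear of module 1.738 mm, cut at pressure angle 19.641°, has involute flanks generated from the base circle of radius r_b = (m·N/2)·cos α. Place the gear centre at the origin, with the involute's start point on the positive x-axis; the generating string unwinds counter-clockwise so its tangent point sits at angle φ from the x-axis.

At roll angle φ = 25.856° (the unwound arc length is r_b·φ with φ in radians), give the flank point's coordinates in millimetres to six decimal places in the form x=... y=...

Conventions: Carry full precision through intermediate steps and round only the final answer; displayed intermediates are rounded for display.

x=42.186275 y=1.154540

class = single-mesh tooth geometry [base-circle involute, m = 1.738, 47T]
pitch radius r_p = m·N/2 = 1.738·47/2 = 40.843000
base radius r_b = r_p·cos α = 40.843000·cos 19.641° = 38.466639
roll angle φ = 25.856° = 0.45127233 rad
x = r_b·(cos φ + φ·sin φ) = 42.186275
y = r_b·(sin φ − φ·cos φ) = 1.154540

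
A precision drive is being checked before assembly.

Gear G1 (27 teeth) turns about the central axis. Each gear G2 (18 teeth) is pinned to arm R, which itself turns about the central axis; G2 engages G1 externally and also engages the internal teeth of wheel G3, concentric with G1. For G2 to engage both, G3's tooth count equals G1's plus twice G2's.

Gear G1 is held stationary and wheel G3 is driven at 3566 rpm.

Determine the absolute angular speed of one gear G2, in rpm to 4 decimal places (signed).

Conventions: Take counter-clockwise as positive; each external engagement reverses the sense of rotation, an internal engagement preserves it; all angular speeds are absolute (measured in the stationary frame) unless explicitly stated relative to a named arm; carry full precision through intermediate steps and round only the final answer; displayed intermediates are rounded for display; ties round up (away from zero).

recognized (axles ride arm R): planetary set, 27/18/63 teeth
normalise by the input: solve with ω_ring = 1, then scale by 3566 rpm
ring teeth: 27 + 2·18 = 63
27(ω_sun−ω_arm) = −63(ω_ring−ω_arm),  ω_sun = 0, ω_ring = 1
27(0−ω_arm) = −63(1−ω_arm)  ⇒  90·ω_arm = 63  ⇒  ω_arm = 7/10
sun–planet mesh: 27·(0−7/10) = −18·(ω_p−ω_arm)  ⇒  ω_p−ω_arm = 21/20
ω_p = 7/10 + 21/20 = 7/4
scale: ω_p = 7/4 × 3566 rpm = +6240.5000 rpm

+6240.5000 rpm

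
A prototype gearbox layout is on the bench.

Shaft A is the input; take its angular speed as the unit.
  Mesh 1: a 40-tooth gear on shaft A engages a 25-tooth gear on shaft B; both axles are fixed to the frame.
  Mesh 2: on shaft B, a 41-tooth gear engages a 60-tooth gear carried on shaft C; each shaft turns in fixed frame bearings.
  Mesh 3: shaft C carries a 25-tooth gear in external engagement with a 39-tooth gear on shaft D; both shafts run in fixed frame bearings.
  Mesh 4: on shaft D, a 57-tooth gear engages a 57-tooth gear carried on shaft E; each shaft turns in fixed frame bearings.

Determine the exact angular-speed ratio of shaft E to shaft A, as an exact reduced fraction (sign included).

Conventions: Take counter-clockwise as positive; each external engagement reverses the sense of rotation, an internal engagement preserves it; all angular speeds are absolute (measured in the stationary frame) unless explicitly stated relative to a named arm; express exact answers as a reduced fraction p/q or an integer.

class = fixed-axis compound train [4 meshes; 4 ratios multiply, 4 sense flips]
mesh 1 [40T→25T]: running ratio 8/5, sense −
mesh 2 [41T→60T]: running ratio 82/75, sense +
mesh 3 [25T→39T]: running ratio 82/117, sense −
mesh 4 [57T→57T]: running ratio 82/117, sense +
ω_out/ω_in = 82/117

82/117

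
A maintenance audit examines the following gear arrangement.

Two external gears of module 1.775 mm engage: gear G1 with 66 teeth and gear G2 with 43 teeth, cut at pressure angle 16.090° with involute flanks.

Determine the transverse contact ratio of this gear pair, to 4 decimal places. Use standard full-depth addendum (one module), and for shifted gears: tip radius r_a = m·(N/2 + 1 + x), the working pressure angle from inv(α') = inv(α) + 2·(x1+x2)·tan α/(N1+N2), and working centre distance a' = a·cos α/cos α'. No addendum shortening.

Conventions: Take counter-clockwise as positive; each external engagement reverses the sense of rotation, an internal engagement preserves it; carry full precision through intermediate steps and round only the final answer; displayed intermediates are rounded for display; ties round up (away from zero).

2.0162

topology: single-mesh involute geometry — m = 1.775, 66T/43T pair
base radii: r_b1 = 56.280473, r_b2 = 36.667581
tip radii: r_a1 = 60.350000, r_a2 = 39.937500
no profile shift: α' = α, a' = a
action lengths: √(r_a1²−r_b1²) = 21.786024, √(r_a2²−r_b2²) = 15.826952
base pitch p_b = π·m·cos α = 5.357889
CR = (21.786024 + 15.826952 − 96.737500·sin 16.09000°)/5.357889 = 2.016181
contact ratio ≈ 2.0162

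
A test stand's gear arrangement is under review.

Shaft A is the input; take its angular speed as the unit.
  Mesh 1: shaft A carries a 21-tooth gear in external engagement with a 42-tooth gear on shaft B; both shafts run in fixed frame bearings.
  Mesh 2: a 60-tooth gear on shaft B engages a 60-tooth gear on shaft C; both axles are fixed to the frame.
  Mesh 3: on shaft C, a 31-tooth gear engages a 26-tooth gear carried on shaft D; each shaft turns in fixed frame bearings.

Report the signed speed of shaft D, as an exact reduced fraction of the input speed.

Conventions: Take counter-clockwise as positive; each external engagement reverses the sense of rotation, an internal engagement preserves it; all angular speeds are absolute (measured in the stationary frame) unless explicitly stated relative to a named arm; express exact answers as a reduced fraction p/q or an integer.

-31/52

3-mesh fixed-axis compound train (all bearings frame-fixed)
mesh 1 [21T→42T]: |ω|/ω_in = 1×21/42 = 1/2, sense flips to −
mesh 2 [60T→60T]: |ω|/ω_in = (1/2)×60/60 = 1/2, sense flips to +
mesh 3 [31T→26T]: |ω|/ω_in = (1/2)×31/26 = 31/52, sense flips to −
signed output speed (× input speed) = -31/52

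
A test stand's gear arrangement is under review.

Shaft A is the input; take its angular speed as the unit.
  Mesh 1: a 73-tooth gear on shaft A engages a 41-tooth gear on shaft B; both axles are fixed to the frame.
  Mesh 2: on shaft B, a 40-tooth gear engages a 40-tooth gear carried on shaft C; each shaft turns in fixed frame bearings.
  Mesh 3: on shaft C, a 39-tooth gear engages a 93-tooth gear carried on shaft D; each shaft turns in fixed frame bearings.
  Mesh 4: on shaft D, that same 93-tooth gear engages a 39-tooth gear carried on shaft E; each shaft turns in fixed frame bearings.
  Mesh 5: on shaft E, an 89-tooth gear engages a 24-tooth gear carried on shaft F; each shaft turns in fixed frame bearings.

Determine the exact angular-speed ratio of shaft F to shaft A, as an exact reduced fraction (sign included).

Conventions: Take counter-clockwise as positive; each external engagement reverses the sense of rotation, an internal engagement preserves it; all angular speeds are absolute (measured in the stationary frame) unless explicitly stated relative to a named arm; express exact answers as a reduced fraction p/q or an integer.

class = fixed-axis compound train [5 meshes; 5 ratios multiply, 5 sense flips]
mesh 1 [73T→41T]: running ratio 73/41, sense −
mesh 2 [40T→40T]: running ratio 73/41, sense +
mesh 3 [39T→93T]: running ratio 949/1271, sense −
mesh 4 [93T→39T]: running ratio 73/41, sense +
mesh 5 [89T→24T]: running ratio 6497/984, sense −
ω_out/ω_in = -6497/984

-6497/984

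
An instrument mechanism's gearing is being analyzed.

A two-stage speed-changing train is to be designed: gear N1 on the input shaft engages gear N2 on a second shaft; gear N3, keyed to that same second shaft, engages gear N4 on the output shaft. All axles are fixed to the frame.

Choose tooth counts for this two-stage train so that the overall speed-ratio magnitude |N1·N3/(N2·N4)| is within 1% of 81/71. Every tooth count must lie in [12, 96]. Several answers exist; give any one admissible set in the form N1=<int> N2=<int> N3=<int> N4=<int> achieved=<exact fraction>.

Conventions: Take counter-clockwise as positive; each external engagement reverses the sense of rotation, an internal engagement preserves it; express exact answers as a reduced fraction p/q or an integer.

2-stage fixed-axis compound train for ratio 81/71
target = 81/71 in lowest terms: an exact hit needs N1·N3 = k·81 and N2·N4 = k·71 for one integer k, every count in [12, 96]; additionally prefer no 1:1 stage (N1 ≠ N2, N3 ≠ N4)
k = 1…11: no 1:1-free in-range split of k·81 and k·71 into factor pairs; take k = 12
k = 12: N1·N3 = 972 = 12·81, N2·N4 = 852 = 71·12
achieved = 12·81/(71·12) = 81/71; |achieved − target| = 0 ≤ 81/7100 ✓

N1=12 N2=71 N3=81 N4=12 achieved=81/71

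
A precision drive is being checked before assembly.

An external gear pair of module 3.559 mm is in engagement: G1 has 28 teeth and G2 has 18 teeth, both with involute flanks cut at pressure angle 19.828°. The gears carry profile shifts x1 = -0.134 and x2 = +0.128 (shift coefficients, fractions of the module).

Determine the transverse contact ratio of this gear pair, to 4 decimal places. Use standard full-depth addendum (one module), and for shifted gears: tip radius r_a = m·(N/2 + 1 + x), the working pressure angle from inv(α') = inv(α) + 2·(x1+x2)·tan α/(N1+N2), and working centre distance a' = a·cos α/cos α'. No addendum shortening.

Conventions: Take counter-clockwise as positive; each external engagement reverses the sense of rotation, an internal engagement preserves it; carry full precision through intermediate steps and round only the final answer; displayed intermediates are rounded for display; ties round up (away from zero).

class = single-mesh tooth geometry [involute pair 28T × 18T, m = 3.559]
base radii: r_b1 = 46.872071, r_b2 = 30.132046
tip radii: r_a1 = 52.908094, r_a2 = 36.045552
inv(α') = inv(19.828°) + 2·(-0.134+0.128)·tan α/(28+18) = 0.01441634  ⇒  α' = 19.78645°
a' = a·cos α / cos α' = 81.8570·cos 19.828°/cos 19.78645° = 81.835625
action lengths: √(r_a1²−r_b1²) = 24.541298, √(r_a2²−r_b2²) = 19.782356
base pitch p_b = π·m·cos α = 10.518068
CR = (24.541298 + 19.782356 − 81.835625·sin 19.78645°)/10.518068 = 1.580236
contact ratio ≈ 1.5802

1.5802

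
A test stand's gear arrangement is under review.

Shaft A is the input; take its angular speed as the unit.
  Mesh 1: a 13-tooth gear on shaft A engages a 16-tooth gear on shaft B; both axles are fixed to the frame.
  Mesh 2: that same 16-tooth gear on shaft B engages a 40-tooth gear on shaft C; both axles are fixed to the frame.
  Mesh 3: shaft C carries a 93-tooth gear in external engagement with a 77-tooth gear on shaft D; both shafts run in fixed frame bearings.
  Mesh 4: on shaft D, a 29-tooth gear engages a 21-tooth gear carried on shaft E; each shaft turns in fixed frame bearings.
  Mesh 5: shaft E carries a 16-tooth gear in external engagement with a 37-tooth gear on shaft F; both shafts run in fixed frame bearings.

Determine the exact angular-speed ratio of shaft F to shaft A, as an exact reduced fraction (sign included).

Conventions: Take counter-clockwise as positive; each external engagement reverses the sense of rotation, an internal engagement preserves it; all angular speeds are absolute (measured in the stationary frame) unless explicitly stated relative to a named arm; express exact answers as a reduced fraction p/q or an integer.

class = fixed-axis compound train [5 meshes; 5 ratios multiply, 5 sense flips]
mesh 1 [13T→16T]: running ratio 13/16, sense −
mesh 2 [16T→40T]: running ratio 13/40, sense +
mesh 3 [93T→77T]: running ratio 1209/3080, sense −
mesh 4 [29T→21T]: running ratio 11687/21560, sense +
mesh 5 [16T→37T]: running ratio 23374/99715, sense −
ω_out/ω_in = -23374/99715

-23374/99715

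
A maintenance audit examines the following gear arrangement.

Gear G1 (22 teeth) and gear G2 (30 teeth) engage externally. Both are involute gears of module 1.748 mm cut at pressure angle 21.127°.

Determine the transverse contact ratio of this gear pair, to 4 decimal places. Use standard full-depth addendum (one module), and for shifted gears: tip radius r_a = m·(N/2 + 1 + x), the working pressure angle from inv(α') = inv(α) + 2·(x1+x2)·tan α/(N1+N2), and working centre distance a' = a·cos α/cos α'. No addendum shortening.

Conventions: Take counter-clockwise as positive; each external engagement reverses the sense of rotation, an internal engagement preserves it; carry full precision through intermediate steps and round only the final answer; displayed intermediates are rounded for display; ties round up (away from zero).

topology: single-mesh involute geometry — m = 1.748, 22T/30T pair
base radii: r_b1 = 17.935567, r_b2 = 24.457591
tip radii: r_a1 = 20.976000, r_a2 = 27.968000
no profile shift: α' = α, a' = a
action lengths: √(r_a1²−r_b1²) = 10.876949, √(r_a2²−r_b2²) = 13.565960
base pitch p_b = π·m·cos α = 5.122386
CR = (10.876949 + 13.565960 − 45.448000·sin 21.12700°)/5.122386 = 1.573836
contact ratio ≈ 1.5738

1.5738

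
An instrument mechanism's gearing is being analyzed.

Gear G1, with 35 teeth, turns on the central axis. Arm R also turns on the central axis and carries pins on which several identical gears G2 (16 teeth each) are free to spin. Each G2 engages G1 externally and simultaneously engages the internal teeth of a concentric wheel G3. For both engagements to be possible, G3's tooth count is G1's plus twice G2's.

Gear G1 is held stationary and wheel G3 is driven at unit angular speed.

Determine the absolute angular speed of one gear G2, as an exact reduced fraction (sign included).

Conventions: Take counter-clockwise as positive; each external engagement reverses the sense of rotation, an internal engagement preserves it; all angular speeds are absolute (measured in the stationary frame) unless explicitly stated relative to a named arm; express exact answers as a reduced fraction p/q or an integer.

67/32

recognized (axles ride arm R): planetary set, 35/16/67 teeth
ring teeth: 35 + 2·16 = 67
35(ω_sun−ω_arm) = −67(ω_ring−ω_arm),  ω_sun = 0, ω_ring = 1
35(0−ω_arm) = −67(1−ω_arm)  ⇒  102·ω_arm = 67  ⇒  ω_arm = 67/102
sun–planet mesh: 35·(0−67/102) = −16·(ω_p−ω_arm)  ⇒  ω_p−ω_arm = 2345/1632
ω_p = 67/102 + 2345/1632 = 67/32
exact speed ratio = 67/32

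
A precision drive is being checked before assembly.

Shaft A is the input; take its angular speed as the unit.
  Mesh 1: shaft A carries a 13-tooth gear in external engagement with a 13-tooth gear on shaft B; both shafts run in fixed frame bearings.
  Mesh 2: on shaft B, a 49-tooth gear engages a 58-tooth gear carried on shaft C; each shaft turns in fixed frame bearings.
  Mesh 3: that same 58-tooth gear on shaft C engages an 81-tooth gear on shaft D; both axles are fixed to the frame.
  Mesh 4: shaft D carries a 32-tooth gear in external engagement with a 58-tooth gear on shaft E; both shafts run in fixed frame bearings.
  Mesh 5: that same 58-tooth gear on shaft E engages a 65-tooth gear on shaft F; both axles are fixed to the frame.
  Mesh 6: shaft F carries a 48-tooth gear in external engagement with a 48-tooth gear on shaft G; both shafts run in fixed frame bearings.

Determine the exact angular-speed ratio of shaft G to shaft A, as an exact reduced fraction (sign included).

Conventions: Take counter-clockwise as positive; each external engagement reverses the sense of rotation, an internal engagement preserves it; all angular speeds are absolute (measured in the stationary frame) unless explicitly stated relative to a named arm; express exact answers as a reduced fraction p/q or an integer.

class = fixed-axis compound train [6 meshes; 6 ratios multiply, 6 sense flips]
mesh 1 [13T→13T]: running ratio 1, sense −
mesh 2 [49T→58T]: running ratio 49/58, sense +
mesh 3 [58T→81T]: running ratio 49/81, sense −
mesh 4 [32T→58T]: running ratio 784/2349, sense +
mesh 5 [58T→65T]: running ratio 1568/5265, sense −
mesh 6 [48T→48T]: running ratio 1568/5265, sense +
ω_out/ω_in = 1568/5265

1568/5265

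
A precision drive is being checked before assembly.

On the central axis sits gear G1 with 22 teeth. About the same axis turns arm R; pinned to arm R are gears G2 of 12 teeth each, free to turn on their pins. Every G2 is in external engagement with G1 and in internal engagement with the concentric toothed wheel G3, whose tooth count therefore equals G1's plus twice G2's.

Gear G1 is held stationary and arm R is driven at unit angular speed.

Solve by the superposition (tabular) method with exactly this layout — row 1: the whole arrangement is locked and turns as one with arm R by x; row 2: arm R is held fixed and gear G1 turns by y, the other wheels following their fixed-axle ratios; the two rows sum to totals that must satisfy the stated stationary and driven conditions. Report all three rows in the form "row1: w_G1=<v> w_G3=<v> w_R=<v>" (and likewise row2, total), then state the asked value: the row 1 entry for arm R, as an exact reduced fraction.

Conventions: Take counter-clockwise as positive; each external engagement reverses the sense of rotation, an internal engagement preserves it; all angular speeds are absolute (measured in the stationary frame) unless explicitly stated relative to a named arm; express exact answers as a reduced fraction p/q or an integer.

recognized (axles ride arm R): planetary set, 22/12/46 teeth
superposition row 1 [locked train]: every member turns x
row 2 (arm held, sun turns y): ω_ring = −(22/46)·y, ω_arm = 0
boundary: total ω_sun = x + y = 0 and total ω_arm = x = 1  ⇒  y = -1, x = 1
row 2 ring = −(22/46)·(-1) = 11/23
totals (row 1 + row 2): sun 1 + (-1) = 0, ring 1 + 11/23 = 34/23, arm 1 + 0 = 1
asked cell (row1, arm) = 1

row1: w_G1=1 w_G3=1 w_R=1
row2: w_G1=-1 w_G3=11/23 w_R=0
total: w_G1=0 w_G3=34/23 w_R=1
asked value: 1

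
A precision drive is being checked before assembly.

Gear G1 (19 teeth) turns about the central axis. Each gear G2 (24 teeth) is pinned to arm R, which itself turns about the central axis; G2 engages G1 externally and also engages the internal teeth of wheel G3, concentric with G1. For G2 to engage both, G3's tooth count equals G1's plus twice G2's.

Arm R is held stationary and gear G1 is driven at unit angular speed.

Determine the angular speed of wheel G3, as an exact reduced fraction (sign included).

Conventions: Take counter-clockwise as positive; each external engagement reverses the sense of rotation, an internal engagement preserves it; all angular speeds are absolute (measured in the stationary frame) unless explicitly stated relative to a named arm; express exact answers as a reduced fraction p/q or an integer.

class = planetary set [G3 = 19+2·24 = 67; Willis about the carrier]
ring teeth: 19 + 2·24 = 67
19(ω_sun−ω_arm) = −67(ω_ring−ω_arm),  ω_arm = 0, ω_sun = 1
ω_ring = 0 − (19/67)(1−0) = -19/67
exact speed ratio = -19/67

-19/67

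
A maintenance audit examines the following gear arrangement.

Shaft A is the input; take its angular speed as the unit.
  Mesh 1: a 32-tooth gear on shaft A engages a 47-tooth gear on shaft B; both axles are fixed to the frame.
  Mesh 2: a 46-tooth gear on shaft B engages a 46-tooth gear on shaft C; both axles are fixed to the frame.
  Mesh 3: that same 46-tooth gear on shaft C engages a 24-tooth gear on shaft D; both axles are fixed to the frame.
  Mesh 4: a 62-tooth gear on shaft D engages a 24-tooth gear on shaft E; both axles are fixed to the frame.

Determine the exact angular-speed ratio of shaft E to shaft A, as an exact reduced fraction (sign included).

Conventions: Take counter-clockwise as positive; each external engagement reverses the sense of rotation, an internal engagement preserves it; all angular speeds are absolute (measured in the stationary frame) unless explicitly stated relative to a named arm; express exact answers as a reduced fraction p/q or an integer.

1426/423

class = fixed-axis compound train [4 meshes; 4 ratios multiply, 4 sense flips]
mesh 1 [32T→47T]: running ratio 32/47, sense −
mesh 2 [46T→46T]: running ratio 32/47, sense +
mesh 3 [46T→24T]: running ratio 184/141, sense −
mesh 4 [62T→24T]: running ratio 1426/423, sense +
ω_out/ω_in = 1426/423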